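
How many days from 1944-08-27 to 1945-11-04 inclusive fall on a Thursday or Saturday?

124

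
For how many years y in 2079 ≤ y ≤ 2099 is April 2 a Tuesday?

3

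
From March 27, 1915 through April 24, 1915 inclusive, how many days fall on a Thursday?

March 27, 1915 is a Saturday.
That's 29 days from start to end, counting both.
29 = 7 × 4 + 1, so there are 4 full weeks plus 1 extra day.
Each full week contributes one Thursday: 4 so far.
The 1 extra day is Saturday — none qualify.
Total: 4 + 0 = 4.

4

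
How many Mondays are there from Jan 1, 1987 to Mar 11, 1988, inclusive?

Jan 1, 1987 is a Thursday.
That's 436 days from start to end, counting both.
436 = 7 × 62 + 2, so there are 62 full weeks plus 2 extra days.
Each full week contributes one Monday: 62 so far.
The 2 extra days are Thursday, Friday — none qualify.
Total: 62 + 0 = 62.

62 Mondays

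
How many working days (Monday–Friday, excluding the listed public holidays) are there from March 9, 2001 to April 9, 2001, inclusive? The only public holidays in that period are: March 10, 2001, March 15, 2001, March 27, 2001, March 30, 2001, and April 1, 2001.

19 working days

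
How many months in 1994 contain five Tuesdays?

A month has five Tuesdays exactly when Tuesday falls within its first (length − 28) days.
Jan: 31 days, starts Sat → 5 of Sat, Sun, Mon
Feb: 28 days, starts Tue → 5 of (none)
Mar: 31 days, starts Tue → 5 of Tue, Wed, Thu ✓
Apr: 30 days, starts Fri → 5 of Fri, Sat
May: 31 days, starts Sun → 5 of Sun, Mon, Tue ✓
Jun: 30 days, starts Wed → 5 of Wed, Thu
Jul: 31 days, starts Fri → 5 of Fri, Sat, Sun
Aug: 31 days, starts Mon → 5 of Mon, Tue, Wed ✓
Sep: 30 days, starts Thu → 5 of Thu, Fri
Oct: 31 days, starts Sat → 5 of Sat, Sun, Mon
Nov: 30 days, starts Tue → 5 of Tue, Wed ✓
Dec: 31 days, starts Thu → 5 of Thu, Fri, Sat
Months with five Tuesdays: Mar, May, Aug, Nov.

4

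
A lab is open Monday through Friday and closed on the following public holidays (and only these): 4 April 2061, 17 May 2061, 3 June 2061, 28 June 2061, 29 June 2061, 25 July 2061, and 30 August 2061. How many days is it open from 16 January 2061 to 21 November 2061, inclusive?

214

16 January 2061 is a Sunday.
That's 310 days from start to end, counting both.
310 = 7 × 44 + 2, so there are 44 full weeks plus 2 extra days.
Each full week contributes 5 weekdays (Mon–Fri): 44 × 5 = 220.
The 2 extra days are Sun, Mon — 1 of them qualifies.
Total: 220 + 1 = 221.
Holidays: 4 April 2061 (Mon); 17 May 2061 (Tue); 3 June 2061 (Fri); 28 June 2061 (Tue); 29 June 2061 (Wed); 25 July 2061 (Mon); 30 August 2061 (Tue).
All 7 holidays fall on weekdays, so subtract 7.
Business days: 221 − 7 = 214.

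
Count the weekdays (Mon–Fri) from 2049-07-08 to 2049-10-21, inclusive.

76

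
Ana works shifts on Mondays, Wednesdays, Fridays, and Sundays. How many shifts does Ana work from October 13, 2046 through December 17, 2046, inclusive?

38

October 13, 2046 is a Saturday.
The range spans 66 days (inclusive of both endpoints).
66 = 7 × 9 + 3, so there are 9 full weeks plus 3 extra days.
Each full week contributes 4 days from the set (Mon, Wed, Fri, Sun): 9 × 4 = 36.
The 3 extra days are Sat, Sun, Mon — 2 of them qualify.
Total: 36 + 2 = 38.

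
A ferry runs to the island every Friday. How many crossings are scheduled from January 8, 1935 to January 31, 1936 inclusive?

56 Fridays

January 8, 1935 is a Tuesday.
The range spans 389 days (inclusive of both endpoints).
389 = 7 × 55 + 4, so there are 55 full weeks plus 4 extra days.
Each full week contributes one Friday: 55 so far.
The 4 extra days are Tue, Wed, Thu, Fri — 1 of them qualifies.
Total: 55 + 1 = 56.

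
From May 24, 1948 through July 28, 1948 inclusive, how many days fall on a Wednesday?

May 24, 1948 is a Monday.
From May 24, 1948 to July 28, 1948 is 66 days inclusive.
66 = 7 × 9 + 3, so there are 9 full weeks plus 3 extra days.
Each full week contributes one Wednesday: 9 so far.
The 3 extra days are Monday, Tuesday, Wednesday — 1 of them qualifies.
Total: 9 + 1 = 10.

10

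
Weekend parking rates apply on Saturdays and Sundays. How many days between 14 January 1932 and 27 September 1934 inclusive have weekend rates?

14 January 1932 is a Thursday.
From 14 January 1932 to 27 September 1934 is 988 days inclusive.
988 = 7 × 141 + 1, so there are 141 full weeks plus 1 extra day.
Each full week contributes 2 weekend days (Sat, Sun): 141 × 2 = 282.
The 1 extra day is Thursday — none qualify.
Total: 282 + 0 = 282.

282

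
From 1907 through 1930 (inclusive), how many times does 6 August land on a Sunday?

Day of week of August 6 in each year:
1907: Tue, 1908: Thu, 1909: Fri, 1910: Sat, 1911: Sun ✓, 1912: Tue, 1913: Wed, 1914: Thu, 1915: Fri, 1916: Sun ✓, 1917: Mon, 1918: Tue, 1919: Wed, 1920: Fri, 1921: Sat, 1922: Sun ✓, 1923: Mon, 1924: Wed, 1925: Thu, 1926: Fri, 1927: Sat, 1928: Mon, 1929: Tue, 1930: Wed
Sundays: 1911, 1916, 1922.

3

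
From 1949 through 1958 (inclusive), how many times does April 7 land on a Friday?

1

Day of week of April 7 in each year:
1949: Thu, 1950: Fri ✓, 1951: Sat, 1952: Mon, 1953: Tue, 1954: Wed, 1955: Thu, 1956: Sat, 1957: Sun, 1958: Mon
Fridays: 1950.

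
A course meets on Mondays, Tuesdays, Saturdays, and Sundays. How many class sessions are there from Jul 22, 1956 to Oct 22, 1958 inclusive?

Jul 22, 1956 is a Sunday.
From Jul 22, 1956 to Oct 22, 1958 is 823 days inclusive.
823 = 7 × 117 + 4, so there are 117 full weeks plus 4 extra days.
Each full week contributes 4 days from the set (Mon, Tue, Sat, Sun): 117 × 4 = 468.
The 4 extra days are Sunday, Monday, Tuesday, Wednesday — 3 of them qualify.
Total: 468 + 3 = 471.

471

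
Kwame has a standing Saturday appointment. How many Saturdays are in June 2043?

1 June 2043 is a Monday.
That's 30 days from start to end, counting both.
30 = 7 × 4 + 2, so there are 4 full weeks plus 2 extra days.
Each full week contributes one Saturday: 4 so far.
The 2 extra days are Monday, Tuesday — none qualify.
Total: 4 + 0 = 4.

4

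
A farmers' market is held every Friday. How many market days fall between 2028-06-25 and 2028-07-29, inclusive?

5

2028-06-25 is a Sunday.
The range spans 35 days (inclusive of both endpoints).
35 = 7 × 5, so the span is exactly 5 full weeks.
Each full week contributes one Friday: 5 so far.
Total: 5.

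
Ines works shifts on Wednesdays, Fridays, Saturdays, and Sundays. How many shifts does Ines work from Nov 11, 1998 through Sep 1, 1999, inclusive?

Nov 11, 1998 is a Wednesday.
That's 295 days from start to end, counting both.
295 = 7 × 42 + 1, so there are 42 full weeks plus 1 extra day.
Each full week contributes 4 days from the set (Wed, Fri, Sat, Sun): 42 × 4 = 168.
The 1 extra day is Wednesday — 1 of them qualifies.
Total: 168 + 1 = 169.

169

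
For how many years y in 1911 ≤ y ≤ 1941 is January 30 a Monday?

5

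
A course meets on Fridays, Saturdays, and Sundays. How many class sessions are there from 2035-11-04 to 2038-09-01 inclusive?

442

2035-11-04 is a Sunday.
That's 1033 days from start to end, counting both.
1033 = 7 × 147 + 4, so there are 147 full weeks plus 4 extra days.
Each full week contributes 3 days from the set (Fri, Sat, Sun): 147 × 3 = 441.
The 4 extra days are Sun, Mon, Tue, Wed — 1 of them qualifies.
Total: 441 + 1 = 442.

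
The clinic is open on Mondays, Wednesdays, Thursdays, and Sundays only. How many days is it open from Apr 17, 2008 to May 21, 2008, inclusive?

Apr 17, 2008 is a Thursday.
That's 35 days from start to end, counting both.
35 = 7 × 5, so the span is exactly 5 full weeks.
Each full week contributes 4 days from the set (Mon, Wed, Thu, Sun): 5 × 4 = 20.

20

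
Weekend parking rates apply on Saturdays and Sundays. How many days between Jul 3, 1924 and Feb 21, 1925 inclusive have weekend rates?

67

Jul 3, 1924 is a Thursday.
The range spans 234 days (inclusive of both endpoints).
234 = 7 × 33 + 3, so there are 33 full weeks plus 3 extra days.
Each full week contributes 2 weekend days (Sat, Sun): 33 × 2 = 66.
The 3 extra days are Thursday, Friday, Saturday — 1 of them qualifies.
Total: 66 + 1 = 67.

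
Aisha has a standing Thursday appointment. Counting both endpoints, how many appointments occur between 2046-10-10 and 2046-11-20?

6 Thursdays

2046-10-10 is a Wednesday.
That's 42 days from start to end, counting both.
42 = 7 × 6, so the span is exactly 6 full weeks.
Each full week contributes one Thursday: 6 so far.
Total: 6.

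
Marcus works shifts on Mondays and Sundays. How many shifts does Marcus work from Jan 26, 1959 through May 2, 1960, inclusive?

Jan 26, 1959 is a Monday.
That's 463 days from start to end, counting both.
463 = 7 × 66 + 1, so there are 66 full weeks plus 1 extra day.
Each full week contributes 2 days from the set (Mon, Sun): 66 × 2 = 132.
The 1 extra day is Mon — 1 of them qualifies.
Total: 132 + 1 = 133.

133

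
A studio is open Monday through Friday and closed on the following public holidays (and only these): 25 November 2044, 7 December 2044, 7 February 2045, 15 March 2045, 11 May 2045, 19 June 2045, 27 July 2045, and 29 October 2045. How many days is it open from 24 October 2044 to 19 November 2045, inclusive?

273

24 October 2044 is a Monday.
That's 392 days from start to end, counting both.
392 = 7 × 56, so the span is exactly 56 full weeks.
Each full week contributes 5 weekdays (Mon–Fri): 56 × 5 = 280.
Holidays: 25 November 2044 (Fri); 7 December 2044 (Wed); 7 February 2045 (Tue); 15 March 2045 (Wed); 11 May 2045 (Thu); 19 June 2045 (Mon); 27 July 2045 (Thu); 29 October 2045 (Sun).
7 of the 8 holidays fall on weekdays; the rest are weekends and were already excluded.
Business days: 280 − 7 = 273.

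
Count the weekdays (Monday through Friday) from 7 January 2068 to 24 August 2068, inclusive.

7 January 2068 is a Saturday.
From 7 January 2068 to 24 August 2068 is 231 days inclusive.
231 = 7 × 33, so the span is exactly 33 full weeks.
Each full week contributes 5 weekdays (Mon–Fri): 33 × 5 = 165.

165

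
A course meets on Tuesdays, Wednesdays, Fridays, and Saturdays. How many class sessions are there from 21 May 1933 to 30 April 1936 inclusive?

614

21 May 1933 is a Sunday.
From 21 May 1933 to 30 April 1936 is 1076 days inclusive.
1076 = 7 × 153 + 5, so there are 153 full weeks plus 5 extra days.
Each full week contributes 4 days from the set (Tue, Wed, Fri, Sat): 153 × 4 = 612.
The 5 extra days are Sun, Mon, Tue, Wed, Thu — 2 of them qualify.
Total: 612 + 2 = 614.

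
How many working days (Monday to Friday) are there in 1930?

January 1, 1930 is a Wednesday.
That's 365 days from start to end, counting both.
365 = 7 × 52 + 1, so there are 52 full weeks plus 1 extra day.
Each full week contributes 5 weekdays (Mon–Fri): 52 × 5 = 260.
The 1 extra day is Wed — 1 of them qualifies.
Total: 260 + 1 = 261.

261 weekdays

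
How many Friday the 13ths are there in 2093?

3

The 13th falls on a Friday when the month's 13th has weekday Fri.
Jan 13 is Tue; Feb 13 is Fri ✓; Mar 13 is Fri ✓; Apr 13 is Mon; May 13 is Wed; Jun 13 is Sat; Jul 13 is Mon; Aug 13 is Thu; Sep 13 is Sun; Oct 13 is Tue; Nov 13 is Fri ✓; Dec 13 is Sun.
Friday the 13ths: Feb, Mar, Nov.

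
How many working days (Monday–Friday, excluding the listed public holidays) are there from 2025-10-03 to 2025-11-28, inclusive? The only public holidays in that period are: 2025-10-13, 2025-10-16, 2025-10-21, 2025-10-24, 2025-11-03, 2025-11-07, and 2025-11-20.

34

2025-10-03 is a Friday.
That's 57 days from start to end, counting both.
57 = 7 × 8 + 1, so there are 8 full weeks plus 1 extra day.
Each full week contributes 5 weekdays (Mon–Fri): 8 × 5 = 40.
The 1 extra day is Fri — 1 of them qualifies.
Total: 40 + 1 = 41.
Holidays: 2025-10-13 (Mon); 2025-10-16 (Thu); 2025-10-21 (Tue); 2025-10-24 (Fri); 2025-11-03 (Mon); 2025-11-07 (Fri); 2025-11-20 (Thu).
All 7 holidays fall on weekdays, so subtract 7.
Business days: 41 − 7 = 34.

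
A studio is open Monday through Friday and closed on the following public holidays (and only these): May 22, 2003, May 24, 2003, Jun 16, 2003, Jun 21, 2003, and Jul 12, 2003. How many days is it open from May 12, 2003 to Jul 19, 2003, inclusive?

48

May 12, 2003 is a Monday.
The range spans 69 days (inclusive of both endpoints).
69 = 7 × 9 + 6, so there are 9 full weeks plus 6 extra days.
Each full week contributes 5 weekdays (Mon–Fri): 9 × 5 = 45.
The 6 extra days are Monday, Tuesday, Wednesday, Thursday, Friday, Saturday — 5 of them qualify.
Total: 45 + 5 = 50.
Holidays: May 22, 2003 (Thu); May 24, 2003 (Sat); Jun 16, 2003 (Mon); Jun 21, 2003 (Sat); Jul 12, 2003 (Sat).
2 of the 5 holidays fall on weekdays; the rest are weekends and were already excluded.
Business days: 50 − 2 = 48.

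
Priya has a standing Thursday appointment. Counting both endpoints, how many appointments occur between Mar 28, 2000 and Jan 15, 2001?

42

Mar 28, 2000 is a Tuesday.
From Mar 28, 2000 to Jan 15, 2001 is 294 days inclusive.
294 = 7 × 42, so the span is exactly 42 full weeks.
Each full week contributes one Thursday: 42 so far.
Total: 42.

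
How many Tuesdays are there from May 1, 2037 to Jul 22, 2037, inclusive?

May 1, 2037 is a Friday.
That's 83 days from start to end, counting both.
83 = 7 × 11 + 6, so there are 11 full weeks plus 6 extra days.
Each full week contributes one Tuesday: 11 so far.
The 6 extra days are Friday, Saturday, Sunday, Monday, Tuesday, Wednesday — 1 of them qualifies.
Total: 11 + 1 = 12.

12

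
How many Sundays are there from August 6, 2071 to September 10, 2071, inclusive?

5 Sundays

August 6, 2071 is a Thursday.
That's 36 days from start to end, counting both.
36 = 7 × 5 + 1, so there are 5 full weeks plus 1 extra day.
Each full week contributes one Sunday: 5 so far.
The 1 extra day is Thursday — none qualify.
Total: 5 + 0 = 5.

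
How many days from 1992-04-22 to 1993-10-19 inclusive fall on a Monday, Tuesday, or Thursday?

234

1992-04-22 is a Wednesday.
From 1992-04-22 to 1993-10-19 is 546 days inclusive.
546 = 7 × 78, so the span is exactly 78 full weeks.
Each full week contributes 3 days from the set (Mon, Tue, Thu): 78 × 3 = 234.
Total: 234.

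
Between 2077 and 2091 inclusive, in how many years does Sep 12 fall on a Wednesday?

2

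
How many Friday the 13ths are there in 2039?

The 13th falls on a Friday when the month's 13th has weekday Fri.
Jan 13 is Thu; Feb 13 is Sun; Mar 13 is Sun; Apr 13 is Wed; May 13 is Fri ✓; Jun 13 is Mon; Jul 13 is Wed; Aug 13 is Sat; Sep 13 is Tue; Oct 13 is Thu; Nov 13 is Sun; Dec 13 is Tue.
Friday the 13ths: May.

1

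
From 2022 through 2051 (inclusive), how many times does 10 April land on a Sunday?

5

Day of week of April 10 in each year:
2022: Sun ✓, 2023: Mon, 2024: Wed, 2025: Thu, 2026: Fri, 2027: Sat, 2028: Mon, 2029: Tue, 2030: Wed, 2031: Thu, 2032: Sat, 2033: Sun ✓, 2034: Mon, 2035: Tue, 2036: Thu, 2037: Fri, 2038: Sat, 2039: Sun ✓, 2040: Tue, 2041: Wed, 2042: Thu, 2043: Fri, 2044: Sun ✓, 2045: Mon, 2046: Tue, 2047: Wed, 2048: Fri, 2049: Sat, 2050: Sun ✓, 2051: Mon
Sundays: 2022, 2033, 2039, 2044, 2050.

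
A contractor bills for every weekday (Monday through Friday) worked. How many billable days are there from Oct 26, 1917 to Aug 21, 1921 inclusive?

Oct 26, 1917 is a Friday.
The range spans 1396 days (inclusive of both endpoints).
1396 = 7 × 199 + 3, so there are 199 full weeks plus 3 extra days.
Each full week contributes 5 weekdays (Mon–Fri): 199 × 5 = 995.
The 3 extra days are Fri, Sat, Sun — 1 of them qualifies.
Total: 995 + 1 = 996.

996 weekdays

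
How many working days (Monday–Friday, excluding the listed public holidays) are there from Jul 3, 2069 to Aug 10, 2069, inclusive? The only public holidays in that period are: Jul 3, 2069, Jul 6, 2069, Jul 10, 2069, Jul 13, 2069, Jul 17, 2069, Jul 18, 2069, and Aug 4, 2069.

Jul 3, 2069 is a Wednesday.
The range spans 39 days (inclusive of both endpoints).
39 = 7 × 5 + 4, so there are 5 full weeks plus 4 extra days.
Each full week contributes 5 weekdays (Mon–Fri): 5 × 5 = 25.
The 4 extra days are Wed, Thu, Fri, Sat — 3 of them qualify.
Total: 25 + 3 = 28.
Holidays: Jul 3, 2069 (Wed); Jul 6, 2069 (Sat); Jul 10, 2069 (Wed); Jul 13, 2069 (Sat); Jul 17, 2069 (Wed); Jul 18, 2069 (Thu); Aug 4, 2069 (Sun).
4 of the 7 holidays fall on weekdays; the rest are weekends and were already excluded.
Business days: 28 − 4 = 24.

24 working days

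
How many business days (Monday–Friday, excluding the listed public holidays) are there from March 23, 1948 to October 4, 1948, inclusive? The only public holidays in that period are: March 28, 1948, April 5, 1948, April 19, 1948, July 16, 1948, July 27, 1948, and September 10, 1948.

March 23, 1948 is a Tuesday.
The range spans 196 days (inclusive of both endpoints).
196 = 7 × 28, so the span is exactly 28 full weeks.
Each full week contributes 5 weekdays (Mon–Fri): 28 × 5 = 140.
Holidays: March 28, 1948 (Sun); April 5, 1948 (Mon); April 19, 1948 (Mon); July 16, 1948 (Fri); July 27, 1948 (Tue); September 10, 1948 (Fri).
5 of the 6 holidays fall on weekdays; the rest are weekends and were already excluded.
Business days: 140 − 5 = 135.

135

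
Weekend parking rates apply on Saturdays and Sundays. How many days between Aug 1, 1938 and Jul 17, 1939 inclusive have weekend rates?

100

Aug 1, 1938 is a Monday.
From Aug 1, 1938 to Jul 17, 1939 is 351 days inclusive.
351 = 7 × 50 + 1, so there are 50 full weeks plus 1 extra day.
Each full week contributes 2 weekend days (Sat, Sun): 50 × 2 = 100.
The 1 extra day is Mon — none qualify.
Total: 100 + 0 = 100.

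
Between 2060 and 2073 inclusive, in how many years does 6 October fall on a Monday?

2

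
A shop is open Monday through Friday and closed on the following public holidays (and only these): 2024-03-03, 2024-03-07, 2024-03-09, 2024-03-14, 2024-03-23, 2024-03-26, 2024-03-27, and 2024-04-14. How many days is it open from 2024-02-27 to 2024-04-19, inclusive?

2024-02-27 is a Tuesday.
From 2024-02-27 to 2024-04-19 is 53 days inclusive.
53 = 7 × 7 + 4, so there are 7 full weeks plus 4 extra days.
Each full week contributes 5 weekdays (Mon–Fri): 7 × 5 = 35.
The 4 extra days are Tuesday, Wednesday, Thursday, Friday — 4 of them qualify.
Total: 35 + 4 = 39.
Holidays: 2024-03-03 (Sun); 2024-03-07 (Thu); 2024-03-09 (Sat); 2024-03-14 (Thu); 2024-03-23 (Sat); 2024-03-26 (Tue); 2024-03-27 (Wed); 2024-04-14 (Sun).
4 of the 8 holidays fall on weekdays; the rest are weekends and were already excluded.
Business days: 39 − 4 = 35.

35 working days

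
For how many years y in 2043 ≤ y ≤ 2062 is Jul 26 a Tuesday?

3

Day of week of July 26 in each year:
2043: Sun, 2044: Tue ✓, 2045: Wed, 2046: Thu, 2047: Fri, 2048: Sun, 2049: Mon, 2050: Tue ✓, 2051: Wed, 2052: Fri, 2053: Sat, 2054: Sun, 2055: Mon, 2056: Wed, 2057: Thu, 2058: Fri, 2059: Sat, 2060: Mon, 2061: Tue ✓, 2062: Wed
Tuesdays: 2044, 2050, 2061.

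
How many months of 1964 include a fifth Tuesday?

4

A month has five Tuesdays exactly when Tuesday falls within its first (length − 28) days.
Jan: 31 days, starts Wed → 5 of Wed, Thu, Fri
Feb: 29 days, starts Sat → 5 of Sat
Mar: 31 days, starts Sun → 5 of Sun, Mon, Tue ✓
Apr: 30 days, starts Wed → 5 of Wed, Thu
May: 31 days, starts Fri → 5 of Fri, Sat, Sun
Jun: 30 days, starts Mon → 5 of Mon, Tue ✓
Jul: 31 days, starts Wed → 5 of Wed, Thu, Fri
Aug: 31 days, starts Sat → 5 of Sat, Sun, Mon
Sep: 30 days, starts Tue → 5 of Tue, Wed ✓
Oct: 31 days, starts Thu → 5 of Thu, Fri, Sat
Nov: 30 days, starts Sun → 5 of Sun, Mon
Dec: 31 days, starts Tue → 5 of Tue, Wed, Thu ✓
Months with five Tuesdays: Mar, Jun, Sep, Dec.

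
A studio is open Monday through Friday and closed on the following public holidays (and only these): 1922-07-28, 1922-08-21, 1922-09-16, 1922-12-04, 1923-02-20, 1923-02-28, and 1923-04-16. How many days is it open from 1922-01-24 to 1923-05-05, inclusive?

1922-01-24 is a Tuesday.
That's 467 days from start to end, counting both.
467 = 7 × 66 + 5, so there are 66 full weeks plus 5 extra days.
Each full week contributes 5 weekdays (Mon–Fri): 66 × 5 = 330.
The 5 extra days are Tue, Wed, Thu, Fri, Sat — 4 of them qualify.
Total: 330 + 4 = 334.
Holidays: 1922-07-28 (Fri); 1922-08-21 (Mon); 1922-09-16 (Sat); 1922-12-04 (Mon); 1923-02-20 (Tue); 1923-02-28 (Wed); 1923-04-16 (Mon).
6 of the 7 holidays fall on weekdays; the rest are weekends and were already excluded.
Business days: 334 − 6 = 328.

328 business days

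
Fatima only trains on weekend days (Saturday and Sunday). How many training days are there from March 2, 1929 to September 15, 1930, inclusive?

162

March 2, 1929 is a Saturday.
That's 563 days from start to end, counting both.
563 = 7 × 80 + 3, so there are 80 full weeks plus 3 extra days.
Each full week contributes 2 weekend days (Sat, Sun): 80 × 2 = 160.
The 3 extra days are Saturday, Sunday, Monday — 2 of them qualify.
Total: 160 + 2 = 162.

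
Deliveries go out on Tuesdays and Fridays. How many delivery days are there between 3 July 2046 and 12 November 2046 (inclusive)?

3 July 2046 is a Tuesday.
That's 133 days from start to end, counting both.
133 = 7 × 19, so the span is exactly 19 full weeks.
Each full week contributes 2 days from the set (Tue, Fri): 19 × 2 = 38.

38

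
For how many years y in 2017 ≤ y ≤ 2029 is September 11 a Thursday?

Day of week of September 11 in each year:
2017: Mon, 2018: Tue, 2019: Wed, 2020: Fri, 2021: Sat, 2022: Sun, 2023: Mon, 2024: Wed, 2025: Thu ✓, 2026: Fri, 2027: Sat, 2028: Mon, 2029: Tue
Thursdays: 2025.

1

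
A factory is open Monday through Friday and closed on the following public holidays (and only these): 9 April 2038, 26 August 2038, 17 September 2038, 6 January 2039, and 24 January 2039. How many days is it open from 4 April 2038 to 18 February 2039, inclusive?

225

4 April 2038 is a Sunday.
That's 321 days from start to end, counting both.
321 = 7 × 45 + 6, so there are 45 full weeks plus 6 extra days.
Each full week contributes 5 weekdays (Mon–Fri): 45 × 5 = 225.
The 6 extra days are Sunday, Monday, Tuesday, Wednesday, Thursday, Friday — 5 of them qualify.
Total: 225 + 5 = 230.
Holidays: 9 April 2038 (Fri); 26 August 2038 (Thu); 17 September 2038 (Fri); 6 January 2039 (Thu); 24 January 2039 (Mon).
All 5 holidays fall on weekdays, so subtract 5.
Business days: 230 − 5 = 225.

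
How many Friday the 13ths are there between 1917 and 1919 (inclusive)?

Friday-the-13ths by year:
1917: Apr, Jul
1918: Sep, Dec
1919: Jun

5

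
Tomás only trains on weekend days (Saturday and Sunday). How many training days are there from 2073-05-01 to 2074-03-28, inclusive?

94

2073-05-01 is a Monday.
The range spans 332 days (inclusive of both endpoints).
332 = 7 × 47 + 3, so there are 47 full weeks plus 3 extra days.
Each full week contributes 2 weekend days (Sat, Sun): 47 × 2 = 94.
The 3 extra days are Monday, Tuesday, Wednesday — none qualify.
Total: 94 + 0 = 94.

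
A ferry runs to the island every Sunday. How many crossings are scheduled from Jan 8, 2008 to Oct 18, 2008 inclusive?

40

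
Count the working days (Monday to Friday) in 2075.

January 1, 2075 is a Tuesday.
From January 1, 2075 to December 31, 2075 is 365 days inclusive.
365 = 7 × 52 + 1, so there are 52 full weeks plus 1 extra day.
Each full week contributes 5 weekdays (Mon–Fri): 52 × 5 = 260.
The 1 extra day is Tuesday — 1 of them qualifies.
Total: 260 + 1 = 261.

261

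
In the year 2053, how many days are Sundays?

2053-01-01 is a Wednesday.
That's 365 days from start to end, counting both.
365 = 7 × 52 + 1, so there are 52 full weeks plus 1 extra day.
Each full week contributes one Sunday: 52 so far.
The 1 extra day is Wed — none qualify.
Total: 52 + 0 = 52.

52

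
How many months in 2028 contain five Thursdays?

4

A month has five Thursdays exactly when Thursday falls within its first (length − 28) days.
Jan: 31 days, starts Sat → 5 of Sat, Sun, Mon
Feb: 29 days, starts Tue → 5 of Tue
Mar: 31 days, starts Wed → 5 of Wed, Thu, Fri ✓
Apr: 30 days, starts Sat → 5 of Sat, Sun
May: 31 days, starts Mon → 5 of Mon, Tue, Wed
Jun: 30 days, starts Thu → 5 of Thu, Fri ✓
Jul: 31 days, starts Sat → 5 of Sat, Sun, Mon
Aug: 31 days, starts Tue → 5 of Tue, Wed, Thu ✓
Sep: 30 days, starts Fri → 5 of Fri, Sat
Oct: 31 days, starts Sun → 5 of Sun, Mon, Tue
Nov: 30 days, starts Wed → 5 of Wed, Thu ✓
Dec: 31 days, starts Fri → 5 of Fri, Sat, Sun
Months with five Thursdays: Mar, Jun, Aug, Nov.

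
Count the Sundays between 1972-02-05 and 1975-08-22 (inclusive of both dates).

185 Sundays

1972-02-05 is a Saturday.
That's 1295 days from start to end, counting both.
1295 = 7 × 185, so the span is exactly 185 full weeks.
Each full week contributes one Sunday: 185 so far.
Total: 185.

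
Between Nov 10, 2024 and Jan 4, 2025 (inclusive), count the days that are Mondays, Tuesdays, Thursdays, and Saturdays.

32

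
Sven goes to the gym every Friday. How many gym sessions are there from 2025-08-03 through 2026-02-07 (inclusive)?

2025-08-03 is a Sunday.
That's 189 days from start to end, counting both.
189 = 7 × 27, so the span is exactly 27 full weeks.
Each full week contributes one Friday: 27 so far.

27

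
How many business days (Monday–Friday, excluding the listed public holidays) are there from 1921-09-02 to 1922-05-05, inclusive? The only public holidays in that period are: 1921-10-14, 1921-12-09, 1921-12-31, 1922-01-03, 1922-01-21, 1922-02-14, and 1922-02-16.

1921-09-02 is a Friday.
The range spans 246 days (inclusive of both endpoints).
246 = 7 × 35 + 1, so there are 35 full weeks plus 1 extra day.
Each full week contributes 5 weekdays (Mon–Fri): 35 × 5 = 175.
The 1 extra day is Fri — 1 of them qualifies.
Total: 175 + 1 = 176.
Holidays: 1921-10-14 (Fri); 1921-12-09 (Fri); 1921-12-31 (Sat); 1922-01-03 (Tue); 1922-01-21 (Sat); 1922-02-14 (Tue); 1922-02-16 (Thu).
5 of the 7 holidays fall on weekdays; the rest are weekends and were already excluded.
Business days: 176 − 5 = 171.

171 business days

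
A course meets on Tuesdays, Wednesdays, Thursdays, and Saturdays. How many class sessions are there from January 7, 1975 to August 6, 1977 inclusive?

540

January 7, 1975 is a Tuesday.
The range spans 943 days (inclusive of both endpoints).
943 = 7 × 134 + 5, so there are 134 full weeks plus 5 extra days.
Each full week contributes 4 days from the set (Tue, Wed, Thu, Sat): 134 × 4 = 536.
The 5 extra days are Tue, Wed, Thu, Fri, Sat — 4 of them qualify.
Total: 536 + 4 = 540.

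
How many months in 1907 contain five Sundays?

A month has five Sundays exactly when Sunday falls within its first (length − 28) days.
Jan: 31 days, starts Tue → 5 of Tue, Wed, Thu
Feb: 28 days, starts Fri → 5 of (none)
Mar: 31 days, starts Fri → 5 of Fri, Sat, Sun ✓
Apr: 30 days, starts Mon → 5 of Mon, Tue
May: 31 days, starts Wed → 5 of Wed, Thu, Fri
Jun: 30 days, starts Sat → 5 of Sat, Sun ✓
Jul: 31 days, starts Mon → 5 of Mon, Tue, Wed
Aug: 31 days, starts Thu → 5 of Thu, Fri, Sat
Sep: 30 days, starts Sun → 5 of Sun, Mon ✓
Oct: 31 days, starts Tue → 5 of Tue, Wed, Thu
Nov: 30 days, starts Fri → 5 of Fri, Sat
Dec: 31 days, starts Sun → 5 of Sun, Mon, Tue ✓
Months with five Sundays: Mar, Jun, Sep, Dec.

4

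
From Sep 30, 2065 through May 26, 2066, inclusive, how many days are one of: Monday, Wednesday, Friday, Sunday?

Sep 30, 2065 is a Wednesday.
From Sep 30, 2065 to May 26, 2066 is 239 days inclusive.
239 = 7 × 34 + 1, so there are 34 full weeks plus 1 extra day.
Each full week contributes 4 days from the set (Mon, Wed, Fri, Sun): 34 × 4 = 136.
The 1 extra day is Wednesday — 1 of them qualifies.
Total: 136 + 1 = 137.

137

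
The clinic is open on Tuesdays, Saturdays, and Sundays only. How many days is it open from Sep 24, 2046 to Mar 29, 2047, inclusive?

79

Sep 24, 2046 is a Monday.
From Sep 24, 2046 to Mar 29, 2047 is 187 days inclusive.
187 = 7 × 26 + 5, so there are 26 full weeks plus 5 extra days.
Each full week contributes 3 days from the set (Tue, Sat, Sun): 26 × 3 = 78.
The 5 extra days are Monday, Tuesday, Wednesday, Thursday, Friday — 1 of them qualifies.
Total: 78 + 1 = 79.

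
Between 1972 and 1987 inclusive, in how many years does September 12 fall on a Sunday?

Day of week of September 12 in each year:
1972: Tue, 1973: Wed, 1974: Thu, 1975: Fri, 1976: Sun ✓, 1977: Mon, 1978: Tue, 1979: Wed, 1980: Fri, 1981: Sat, 1982: Sun ✓, 1983: Mon, 1984: Wed, 1985: Thu, 1986: Fri, 1987: Sat
Sundays: 1976, 1982.

2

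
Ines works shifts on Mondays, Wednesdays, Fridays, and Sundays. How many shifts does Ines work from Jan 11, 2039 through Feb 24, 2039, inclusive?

25

Jan 11, 2039 is a Tuesday.
From Jan 11, 2039 to Feb 24, 2039 is 45 days inclusive.
45 = 7 × 6 + 3, so there are 6 full weeks plus 3 extra days.
Each full week contributes 4 days from the set (Mon, Wed, Fri, Sun): 6 × 4 = 24.
The 3 extra days are Tue, Wed, Thu — 1 of them qualifies.
Total: 24 + 1 = 25.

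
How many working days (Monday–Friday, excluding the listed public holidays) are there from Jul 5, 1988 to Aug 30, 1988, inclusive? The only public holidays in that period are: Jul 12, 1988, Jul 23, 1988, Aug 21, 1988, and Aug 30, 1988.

39 working days

Jul 5, 1988 is a Tuesday.
That's 57 days from start to end, counting both.
57 = 7 × 8 + 1, so there are 8 full weeks plus 1 extra day.
Each full week contributes 5 weekdays (Mon–Fri): 8 × 5 = 40.
The 1 extra day is Tue — 1 of them qualifies.
Total: 40 + 1 = 41.
Holidays: Jul 12, 1988 (Tue); Jul 23, 1988 (Sat); Aug 21, 1988 (Sun); Aug 30, 1988 (Tue).
2 of the 4 holidays fall on weekdays; the rest are weekends and were already excluded.
Business days: 41 − 2 = 39.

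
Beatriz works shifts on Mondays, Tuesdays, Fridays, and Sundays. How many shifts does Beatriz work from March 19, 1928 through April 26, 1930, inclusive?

439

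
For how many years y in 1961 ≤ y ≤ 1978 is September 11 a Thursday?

2

Day of week of September 11 in each year:
1961: Mon, 1962: Tue, 1963: Wed, 1964: Fri, 1965: Sat, 1966: Sun, 1967: Mon, 1968: Wed, 1969: Thu ✓, 1970: Fri, 1971: Sat, 1972: Mon, 1973: Tue, 1974: Wed, 1975: Thu ✓, 1976: Sat, 1977: Sun, 1978: Mon
Thursdays: 1969, 1975.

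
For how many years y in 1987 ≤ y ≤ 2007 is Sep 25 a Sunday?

Day of week of September 25 in each year:
1987: Fri, 1988: Sun ✓, 1989: Mon, 1990: Tue, 1991: Wed, 1992: Fri, 1993: Sat, 1994: Sun ✓, 1995: Mon, 1996: Wed, 1997: Thu, 1998: Fri, 1999: Sat, 2000: Mon, 2001: Tue, 2002: Wed, 2003: Thu, 2004: Sat, 2005: Sun ✓, 2006: Mon, 2007: Tue
Sundays: 1988, 1994, 2005.

3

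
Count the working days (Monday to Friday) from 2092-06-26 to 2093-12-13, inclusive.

382

2092-06-26 is a Thursday.
That's 536 days from start to end, counting both.
536 = 7 × 76 + 4, so there are 76 full weeks plus 4 extra days.
Each full week contributes 5 weekdays (Mon–Fri): 76 × 5 = 380.
The 4 extra days are Thursday, Friday, Saturday, Sunday — 2 of them qualify.
Total: 380 + 2 = 382.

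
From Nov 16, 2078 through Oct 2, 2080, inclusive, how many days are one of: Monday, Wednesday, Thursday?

295

Nov 16, 2078 is a Wednesday.
That's 687 days from start to end, counting both.
687 = 7 × 98 + 1, so there are 98 full weeks plus 1 extra day.
Each full week contributes 3 days from the set (Mon, Wed, Thu): 98 × 3 = 294.
The 1 extra day is Wednesday — 1 of them qualifies.
Total: 294 + 1 = 295.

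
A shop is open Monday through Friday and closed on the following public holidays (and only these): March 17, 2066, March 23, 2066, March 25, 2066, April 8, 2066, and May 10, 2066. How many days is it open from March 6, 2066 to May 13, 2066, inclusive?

March 6, 2066 is a Saturday.
That's 69 days from start to end, counting both.
69 = 7 × 9 + 6, so there are 9 full weeks plus 6 extra days.
Each full week contributes 5 weekdays (Mon–Fri): 9 × 5 = 45.
The 6 extra days are Saturday, Sunday, Monday, Tuesday, Wednesday, Thursday — 4 of them qualify.
Total: 45 + 4 = 49.
Holidays: March 17, 2066 (Wed); March 23, 2066 (Tue); March 25, 2066 (Thu); April 8, 2066 (Thu); May 10, 2066 (Mon).
All 5 holidays fall on weekdays, so subtract 5.
Business days: 49 − 5 = 44.

44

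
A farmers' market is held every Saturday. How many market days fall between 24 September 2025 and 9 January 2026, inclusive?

15 Saturdays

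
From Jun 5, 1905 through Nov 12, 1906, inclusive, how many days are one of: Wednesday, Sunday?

150

Jun 5, 1905 is a Monday.
That's 526 days from start to end, counting both.
526 = 7 × 75 + 1, so there are 75 full weeks plus 1 extra day.
Each full week contributes 2 days from the set (Wed, Sun): 75 × 2 = 150.
The 1 extra day is Mon — none qualify.
Total: 150 + 0 = 150.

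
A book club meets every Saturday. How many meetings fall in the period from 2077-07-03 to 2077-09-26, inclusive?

2077-07-03 is a Saturday.
The range spans 86 days (inclusive of both endpoints).
86 = 7 × 12 + 2, so there are 12 full weeks plus 2 extra days.
Each full week contributes one Saturday: 12 so far.
The 2 extra days are Sat, Sun — 1 of them qualifies.
Total: 12 + 1 = 13.

13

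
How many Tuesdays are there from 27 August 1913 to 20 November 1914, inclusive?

64 Tuesdays

27 August 1913 is a Wednesday.
The range spans 451 days (inclusive of both endpoints).
451 = 7 × 64 + 3, so there are 64 full weeks plus 3 extra days.
Each full week contributes one Tuesday: 64 so far.
The 3 extra days are Wednesday, Thursday, Friday — none qualify.
Total: 64 + 0 = 64.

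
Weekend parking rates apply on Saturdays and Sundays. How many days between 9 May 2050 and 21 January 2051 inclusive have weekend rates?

9 May 2050 is a Monday.
The range spans 258 days (inclusive of both endpoints).
258 = 7 × 36 + 6, so there are 36 full weeks plus 6 extra days.
Each full week contributes 2 weekend days (Sat, Sun): 36 × 2 = 72.
The 6 extra days are Mon, Tue, Wed, Thu, Fri, Sat — 1 of them qualifies.
Total: 72 + 1 = 73.

73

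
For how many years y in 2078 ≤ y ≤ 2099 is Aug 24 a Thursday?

Day of week of August 24 in each year:
2078: Wed, 2079: Thu ✓, 2080: Sat, 2081: Sun, 2082: Mon, 2083: Tue, 2084: Thu ✓, 2085: Fri, 2086: Sat, 2087: Sun, 2088: Tue, 2089: Wed, 2090: Thu ✓, 2091: Fri, 2092: Sun, 2093: Mon, 2094: Tue, 2095: Wed, 2096: Fri, 2097: Sat, 2098: Sun, 2099: Mon
Thursdays: 2079, 2084, 2090.

3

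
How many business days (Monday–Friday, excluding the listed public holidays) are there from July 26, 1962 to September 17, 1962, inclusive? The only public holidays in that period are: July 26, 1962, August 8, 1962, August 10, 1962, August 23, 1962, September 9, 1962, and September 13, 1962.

July 26, 1962 is a Thursday.
That's 54 days from start to end, counting both.
54 = 7 × 7 + 5, so there are 7 full weeks plus 5 extra days.
Each full week contributes 5 weekdays (Mon–Fri): 7 × 5 = 35.
The 5 extra days are Thu, Fri, Sat, Sun, Mon — 3 of them qualify.
Total: 35 + 3 = 38.
Holidays: July 26, 1962 (Thu); August 8, 1962 (Wed); August 10, 1962 (Fri); August 23, 1962 (Thu); September 9, 1962 (Sun); September 13, 1962 (Thu).
5 of the 6 holidays fall on weekdays; the rest are weekends and were already excluded.
Business days: 38 − 5 = 33.

33 business days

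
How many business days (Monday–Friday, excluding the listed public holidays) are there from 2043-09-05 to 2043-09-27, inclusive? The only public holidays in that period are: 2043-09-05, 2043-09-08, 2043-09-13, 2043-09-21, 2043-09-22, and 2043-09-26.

2043-09-05 is a Saturday.
From 2043-09-05 to 2043-09-27 is 23 days inclusive.
23 = 7 × 3 + 2, so there are 3 full weeks plus 2 extra days.
Each full week contributes 5 weekdays (Mon–Fri): 3 × 5 = 15.
The 2 extra days are Sat, Sun — none qualify.
Total: 15 + 0 = 15.
Holidays: 2043-09-05 (Sat); 2043-09-08 (Tue); 2043-09-13 (Sun); 2043-09-21 (Mon); 2043-09-22 (Tue); 2043-09-26 (Sat).
3 of the 6 holidays fall on weekdays; the rest are weekends and were already excluded.
Business days: 15 − 3 = 12.

12 business days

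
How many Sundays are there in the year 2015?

52

Jan 1, 2015 is a Thursday.
That's 365 days from start to end, counting both.
365 = 7 × 52 + 1, so there are 52 full weeks plus 1 extra day.
Each full week contributes one Sunday: 52 so far.
The 1 extra day is Thu — none qualify.
Total: 52 + 0 = 52.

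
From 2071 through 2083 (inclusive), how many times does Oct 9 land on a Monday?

2

Day of week of October 9 in each year:
2071: Fri, 2072: Sun, 2073: Mon ✓, 2074: Tue, 2075: Wed, 2076: Fri, 2077: Sat, 2078: Sun, 2079: Mon ✓, 2080: Wed, 2081: Thu, 2082: Fri, 2083: Sat
Mondays: 2073, 2079.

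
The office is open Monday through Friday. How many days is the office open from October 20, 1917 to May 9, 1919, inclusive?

405 weekdays

October 20, 1917 is a Saturday.
That's 567 days from start to end, counting both.
567 = 7 × 81, so the span is exactly 81 full weeks.
Each full week contributes 5 weekdays (Mon–Fri): 81 × 5 = 405.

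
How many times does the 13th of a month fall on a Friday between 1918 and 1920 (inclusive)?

5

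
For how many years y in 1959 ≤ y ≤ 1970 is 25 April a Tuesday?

Day of week of April 25 in each year:
1959: Sat, 1960: Mon, 1961: Tue ✓, 1962: Wed, 1963: Thu, 1964: Sat, 1965: Sun, 1966: Mon, 1967: Tue ✓, 1968: Thu, 1969: Fri, 1970: Sat
Tuesdays: 1961, 1967.

2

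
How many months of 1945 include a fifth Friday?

A month has five Fridays exactly when Friday falls within its first (length − 28) days.
Jan: 31 days, starts Mon → 5 of Mon, Tue, Wed
Feb: 28 days, starts Thu → 5 of (none)
Mar: 31 days, starts Thu → 5 of Thu, Fri, Sat ✓
Apr: 30 days, starts Sun → 5 of Sun, Mon
May: 31 days, starts Tue → 5 of Tue, Wed, Thu
Jun: 30 days, starts Fri → 5 of Fri, Sat ✓
Jul: 31 days, starts Sun → 5 of Sun, Mon, Tue
Aug: 31 days, starts Wed → 5 of Wed, Thu, Fri ✓
Sep: 30 days, starts Sat → 5 of Sat, Sun
Oct: 31 days, starts Mon → 5 of Mon, Tue, Wed
Nov: 30 days, starts Thu → 5 of Thu, Fri ✓
Dec: 31 days, starts Sat → 5 of Sat, Sun, Mon
Months with five Fridays: Mar, Jun, Aug, Nov.

4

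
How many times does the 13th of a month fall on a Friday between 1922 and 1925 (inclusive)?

Friday-the-13ths by year:
1922: Jan, Oct
1923: Apr, Jul
1924: Jun
1925: Feb, Mar, Nov

8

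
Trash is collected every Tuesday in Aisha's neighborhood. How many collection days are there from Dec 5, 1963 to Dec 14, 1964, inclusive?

53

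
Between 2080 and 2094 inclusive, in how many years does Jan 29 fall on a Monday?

3

Day of week of January 29 in each year:
2080: Mon ✓, 2081: Wed, 2082: Thu, 2083: Fri, 2084: Sat, 2085: Mon ✓, 2086: Tue, 2087: Wed, 2088: Thu, 2089: Sat, 2090: Sun, 2091: Mon ✓, 2092: Tue, 2093: Thu, 2094: Fri
Mondays: 2080, 2085, 2091.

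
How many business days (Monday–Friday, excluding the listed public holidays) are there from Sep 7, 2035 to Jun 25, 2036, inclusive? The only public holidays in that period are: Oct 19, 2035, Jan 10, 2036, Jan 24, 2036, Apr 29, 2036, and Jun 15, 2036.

Sep 7, 2035 is a Friday.
The range spans 293 days (inclusive of both endpoints).
293 = 7 × 41 + 6, so there are 41 full weeks plus 6 extra days.
Each full week contributes 5 weekdays (Mon–Fri): 41 × 5 = 205.
The 6 extra days are Friday, Saturday, Sunday, Monday, Tuesday, Wednesday — 4 of them qualify.
Total: 205 + 4 = 209.
Holidays: Oct 19, 2035 (Fri); Jan 10, 2036 (Thu); Jan 24, 2036 (Thu); Apr 29, 2036 (Tue); Jun 15, 2036 (Sun).
4 of the 5 holidays fall on weekdays; the rest are weekends and were already excluded.
Business days: 209 − 4 = 205.

205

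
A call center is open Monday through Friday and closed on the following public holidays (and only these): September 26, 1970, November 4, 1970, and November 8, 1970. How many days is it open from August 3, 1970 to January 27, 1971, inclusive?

August 3, 1970 is a Monday.
The range spans 178 days (inclusive of both endpoints).
178 = 7 × 25 + 3, so there are 25 full weeks plus 3 extra days.
Each full week contributes 5 weekdays (Mon–Fri): 25 × 5 = 125.
The 3 extra days are Mon, Tue, Wed — 3 of them qualify.
Total: 125 + 3 = 128.
Holidays: September 26, 1970 (Sat); November 4, 1970 (Wed); November 8, 1970 (Sun).
1 of the 3 holidays fall on weekdays; the rest are weekends and were already excluded.
Business days: 128 − 1 = 127.

127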